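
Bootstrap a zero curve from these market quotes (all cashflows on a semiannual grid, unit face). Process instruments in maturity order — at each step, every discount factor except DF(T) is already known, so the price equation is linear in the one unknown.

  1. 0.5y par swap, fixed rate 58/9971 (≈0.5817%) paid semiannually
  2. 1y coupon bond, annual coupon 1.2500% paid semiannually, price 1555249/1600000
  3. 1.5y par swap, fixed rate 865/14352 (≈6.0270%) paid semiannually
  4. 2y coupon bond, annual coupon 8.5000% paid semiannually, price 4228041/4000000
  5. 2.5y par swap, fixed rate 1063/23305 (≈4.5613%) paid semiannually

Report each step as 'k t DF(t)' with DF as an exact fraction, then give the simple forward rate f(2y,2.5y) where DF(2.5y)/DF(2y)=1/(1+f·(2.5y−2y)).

1 1/2 9971/10000
2 1 4799/5000
3 3/2 1827/2000
4 2 8969/10000
5 5/2 8937/10000
f(2y,2.5y) = ((8969/10000)/(8937/10000) − 1)/(1/2) = 64/8937 ≈ 0.7161%

step 1 [0.5y] swap r/2=29/9971: DF=(1 − 29/9971·(0))/(1+29/9971) = 9971/10000 ≈ 0.997100
step 2 [1y] bond c/2=1/160: DF=(1555249/1600000 − 1/160·(0.997100))/(1+1/160) = 4799/5000 ≈ 0.959800
step 3 [1.5y] swap r/2=865/28704: DF=(1 − 865/28704·(0.997100+0.959800))/(1+865/28704) = 1827/2000 ≈ 0.913500
step 4 [2y] bond c/2=17/400: DF=(4228041/4000000 − 17/400·(0.997100+0.959800+0.913500))/(1+17/400) = 8969/10000 ≈ 0.896900
step 5 [2.5y] swap r/2=1063/46610: DF=(1 − 1063/46610·(0.997100+0.959800+0.913500+0.896900))/(1+1063/46610) = 8937/10000 ≈ 0.893700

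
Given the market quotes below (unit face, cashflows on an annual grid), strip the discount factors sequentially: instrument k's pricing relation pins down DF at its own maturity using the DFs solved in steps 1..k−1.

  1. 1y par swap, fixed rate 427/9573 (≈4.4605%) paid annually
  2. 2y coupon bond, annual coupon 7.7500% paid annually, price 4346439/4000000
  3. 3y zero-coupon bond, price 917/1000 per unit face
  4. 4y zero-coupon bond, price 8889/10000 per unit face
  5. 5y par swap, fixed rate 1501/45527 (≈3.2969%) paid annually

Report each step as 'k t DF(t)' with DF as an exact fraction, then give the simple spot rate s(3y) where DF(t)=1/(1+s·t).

step 1 [1y] swap r/1=427/9573: DF=(1 − 427/9573·(0))/(1+427/9573) = 9573/10000 ≈ 0.957300
step 2 [2y] bond c/1=31/400: DF=(4346439/4000000 − 31/400·(0.957300))/(1+31/400) = 2349/2500 ≈ 0.939600
step 3 [3y] zero: DF = P = 917/1000 ≈ 0.917000
step 4 [4y] zero: DF = P = 8889/10000 ≈ 0.888900
step 5 [5y] swap r/1=1501/45527: DF=(1 − 1501/45527·(0.957300+0.939600+0.917000+0.888900))/(1+1501/45527) = 8499/10000 ≈ 0.849900

1 1 9573/10000
2 2 2349/2500
3 3 917/1000
4 4 8889/10000
5 5 8499/10000
s(3y) = (1/(917/1000) − 1)/(3) = 83/2751 ≈ 3.0171%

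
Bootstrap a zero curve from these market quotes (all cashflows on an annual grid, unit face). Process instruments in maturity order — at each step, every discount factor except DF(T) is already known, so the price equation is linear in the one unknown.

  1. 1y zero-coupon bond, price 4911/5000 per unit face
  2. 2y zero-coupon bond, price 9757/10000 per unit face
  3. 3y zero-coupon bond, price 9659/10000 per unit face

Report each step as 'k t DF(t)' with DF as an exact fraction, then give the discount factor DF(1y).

step 1 [1y] zero: DF = P = 4911/5000 ≈ 0.982200
step 2 [2y] zero: DF = P = 9757/10000 ≈ 0.975700
step 3 [3y] zero: DF = P = 9659/10000 ≈ 0.965900

1 1 4911/5000
2 2 9757/10000
3 3 9659/10000
DF(1y) = 4911/5000 ≈ 0.982200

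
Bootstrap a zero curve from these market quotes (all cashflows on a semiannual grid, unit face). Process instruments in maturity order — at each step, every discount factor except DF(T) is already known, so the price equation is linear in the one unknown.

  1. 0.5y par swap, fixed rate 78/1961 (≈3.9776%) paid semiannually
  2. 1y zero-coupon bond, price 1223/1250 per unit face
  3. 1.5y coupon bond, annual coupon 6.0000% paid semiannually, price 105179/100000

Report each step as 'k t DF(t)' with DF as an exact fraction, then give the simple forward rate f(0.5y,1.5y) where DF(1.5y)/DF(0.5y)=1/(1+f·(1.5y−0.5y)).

step 1 [0.5y] swap r/2=39/1961: DF=(1 − 39/1961·(0))/(1+39/1961) = 1961/2000 ≈ 0.980500
step 2 [1y] zero: DF = P = 1223/1250 ≈ 0.978400
step 3 [1.5y] bond c/2=3/100: DF=(105179/100000 − 3/100·(0.980500+0.978400))/(1+3/100) = 9641/10000 ≈ 0.964100

1 1/2 1961/2000
2 1 1223/1250
3 3/2 9641/10000
f(0.5y,1.5y) = ((1961/2000)/(9641/10000) − 1)/(1) = 164/9641 ≈ 1.7011%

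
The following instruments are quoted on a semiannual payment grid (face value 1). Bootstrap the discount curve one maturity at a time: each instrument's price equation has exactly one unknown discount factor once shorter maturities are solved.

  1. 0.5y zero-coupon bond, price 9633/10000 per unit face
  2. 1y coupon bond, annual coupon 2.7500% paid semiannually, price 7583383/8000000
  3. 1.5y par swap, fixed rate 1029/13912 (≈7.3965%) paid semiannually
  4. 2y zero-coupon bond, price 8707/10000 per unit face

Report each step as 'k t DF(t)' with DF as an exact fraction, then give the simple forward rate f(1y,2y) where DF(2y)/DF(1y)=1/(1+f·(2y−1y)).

1 1/2 9633/10000
2 1 461/500
3 3/2 8971/10000
4 2 8707/10000
f(1y,2y) = ((461/500)/(8707/10000) − 1)/(1) = 513/8707 ≈ 5.8918%

step 1 [0.5y] zero: DF = P = 9633/10000 ≈ 0.963300
step 2 [1y] bond c/2=11/800: DF=(7583383/8000000 − 11/800·(0.963300))/(1+11/800) = 461/500 ≈ 0.922000
step 3 [1.5y] swap r/2=1029/27824: DF=(1 − 1029/27824·(0.963300+0.922000))/(1+1029/27824) = 8971/10000 ≈ 0.897100
step 4 [2y] zero: DF = P = 8707/10000 ≈ 0.870700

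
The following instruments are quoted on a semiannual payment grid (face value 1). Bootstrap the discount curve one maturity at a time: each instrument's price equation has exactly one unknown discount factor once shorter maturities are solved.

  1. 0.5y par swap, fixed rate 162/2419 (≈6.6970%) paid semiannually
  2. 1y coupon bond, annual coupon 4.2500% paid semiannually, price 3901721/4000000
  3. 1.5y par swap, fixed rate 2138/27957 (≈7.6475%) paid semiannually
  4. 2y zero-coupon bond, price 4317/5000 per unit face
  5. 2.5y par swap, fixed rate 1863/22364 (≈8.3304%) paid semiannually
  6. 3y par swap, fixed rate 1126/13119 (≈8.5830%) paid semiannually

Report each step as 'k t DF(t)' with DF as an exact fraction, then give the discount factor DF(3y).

1 1/2 2419/2500
2 1 187/200
3 3/2 8931/10000
4 2 4317/5000
5 5/2 8137/10000
6 3 1937/2500
DF(3y) = 1937/2500 ≈ 0.774800

step 1 [0.5y] swap r/2=81/2419: DF=(1 − 81/2419·(0))/(1+81/2419) = 2419/2500 ≈ 0.967600
step 2 [1y] bond c/2=17/800: DF=(3901721/4000000 − 17/800·(0.967600))/(1+17/800) = 187/200 ≈ 0.935000
step 3 [1.5y] swap r/2=1069/27957: DF=(1 − 1069/27957·(0.967600+0.935000))/(1+1069/27957) = 8931/10000 ≈ 0.893100
step 4 [2y] zero: DF = P = 4317/5000 ≈ 0.863400
step 5 [2.5y] swap r/2=1863/44728: DF=(1 − 1863/44728·(0.967600+0.935000+0.893100+0.863400))/(1+1863/44728) = 8137/10000 ≈ 0.813700
step 6 [3y] swap r/2=563/13119: DF=(1 − 563/13119·(0.967600+0.935000+0.893100+0.863400+0.813700))/(1+563/13119) = 1937/2500 ≈ 0.774800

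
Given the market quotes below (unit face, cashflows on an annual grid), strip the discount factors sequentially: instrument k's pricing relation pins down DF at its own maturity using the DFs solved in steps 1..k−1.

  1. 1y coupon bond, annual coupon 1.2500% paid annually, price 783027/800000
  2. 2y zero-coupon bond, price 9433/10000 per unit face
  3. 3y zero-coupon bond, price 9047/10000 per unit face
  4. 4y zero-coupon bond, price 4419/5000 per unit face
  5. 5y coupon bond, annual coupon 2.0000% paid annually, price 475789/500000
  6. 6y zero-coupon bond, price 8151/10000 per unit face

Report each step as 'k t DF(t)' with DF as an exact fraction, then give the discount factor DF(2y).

step 1 [1y] bond c/1=1/80: DF=(783027/800000 − 1/80·(0))/(1+1/80) = 9667/10000 ≈ 0.966700
step 2 [2y] zero: DF = P = 9433/10000 ≈ 0.943300
step 3 [3y] zero: DF = P = 9047/10000 ≈ 0.904700
step 4 [4y] zero: DF = P = 4419/5000 ≈ 0.883800
step 5 [5y] bond c/1=1/50: DF=(475789/500000 − 1/50·(0.966700+0.943300+0.904700+0.883800))/(1+1/50) = 2151/2500 ≈ 0.860400
step 6 [6y] zero: DF = P = 8151/10000 ≈ 0.815100

1 1 9667/10000
2 2 9433/10000
3 3 9047/10000
4 4 4419/5000
5 5 2151/2500
6 6 8151/10000
DF(2y) = 9433/10000 ≈ 0.943300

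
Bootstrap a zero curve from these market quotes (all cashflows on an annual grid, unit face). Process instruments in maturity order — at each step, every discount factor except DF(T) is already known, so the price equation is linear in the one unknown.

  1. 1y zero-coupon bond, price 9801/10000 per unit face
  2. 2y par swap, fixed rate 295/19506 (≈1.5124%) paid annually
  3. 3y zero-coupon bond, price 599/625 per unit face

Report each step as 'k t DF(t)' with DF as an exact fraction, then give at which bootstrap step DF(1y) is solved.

1 1 9801/10000
2 2 1941/2000
3 3 599/625
DF(1y) is solved at step 1

step 1 [1y] zero: DF = P = 9801/10000 ≈ 0.980100
step 2 [2y] swap r/1=295/19506: DF=(1 − 295/19506·(0.980100))/(1+295/19506) = 1941/2000 ≈ 0.970500
step 3 [3y] zero: DF = P = 599/625 ≈ 0.958400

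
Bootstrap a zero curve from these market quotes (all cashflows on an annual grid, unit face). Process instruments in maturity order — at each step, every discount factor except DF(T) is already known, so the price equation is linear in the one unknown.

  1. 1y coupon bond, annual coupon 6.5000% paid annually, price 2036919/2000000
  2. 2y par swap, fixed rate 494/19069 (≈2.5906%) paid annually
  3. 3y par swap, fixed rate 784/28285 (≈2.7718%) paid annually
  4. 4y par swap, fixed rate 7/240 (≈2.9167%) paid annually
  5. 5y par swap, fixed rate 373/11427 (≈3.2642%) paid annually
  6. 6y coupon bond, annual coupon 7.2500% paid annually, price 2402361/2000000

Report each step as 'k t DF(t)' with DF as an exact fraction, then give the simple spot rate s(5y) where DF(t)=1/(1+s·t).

step 1 [1y] bond c/1=13/200: DF=(2036919/2000000 − 13/200·(0))/(1+13/200) = 9563/10000 ≈ 0.956300
step 2 [2y] swap r/1=494/19069: DF=(1 − 494/19069·(0.956300))/(1+494/19069) = 4753/5000 ≈ 0.950600
step 3 [3y] swap r/1=784/28285: DF=(1 − 784/28285·(0.956300+0.950600))/(1+784/28285) = 576/625 ≈ 0.921600
step 4 [4y] swap r/1=7/240: DF=(1 − 7/240·(0.956300+0.950600+0.921600))/(1+7/240) = 1783/2000 ≈ 0.891500
step 5 [5y] swap r/1=373/11427: DF=(1 − 373/11427·(0.956300+0.950600+0.921600+0.891500))/(1+373/11427) = 2127/2500 ≈ 0.850800
step 6 [6y] bond c/1=29/400: DF=(2402361/2000000 − 29/400·(0.956300+0.950600+0.921600+0.891500+0.850800))/(1+29/400) = 811/1000 ≈ 0.811000

1 1 9563/10000
2 2 4753/5000
3 3 576/625
4 4 1783/2000
5 5 2127/2500
6 6 811/1000
s(5y) = (1/(2127/2500) − 1)/(5) = 373/10635 ≈ 3.5073%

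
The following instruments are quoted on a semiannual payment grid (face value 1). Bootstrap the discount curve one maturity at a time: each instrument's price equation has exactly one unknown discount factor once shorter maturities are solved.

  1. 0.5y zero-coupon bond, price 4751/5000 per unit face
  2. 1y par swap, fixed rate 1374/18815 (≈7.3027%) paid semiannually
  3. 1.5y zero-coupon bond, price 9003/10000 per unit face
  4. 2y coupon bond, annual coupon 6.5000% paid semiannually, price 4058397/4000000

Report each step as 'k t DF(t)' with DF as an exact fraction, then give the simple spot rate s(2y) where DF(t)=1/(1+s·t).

step 1 [0.5y] zero: DF = P = 4751/5000 ≈ 0.950200
step 2 [1y] swap r/2=687/18815: DF=(1 − 687/18815·(0.950200))/(1+687/18815) = 9313/10000 ≈ 0.931300
step 3 [1.5y] zero: DF = P = 9003/10000 ≈ 0.900300
step 4 [2y] bond c/2=13/400: DF=(4058397/4000000 − 13/400·(0.950200+0.931300+0.900300))/(1+13/400) = 8951/10000 ≈ 0.895100

1 1/2 4751/5000
2 1 9313/10000
3 3/2 9003/10000
4 2 8951/10000
s(2y) = (1/(8951/10000) − 1)/(2) = 1049/17902 ≈ 5.8597%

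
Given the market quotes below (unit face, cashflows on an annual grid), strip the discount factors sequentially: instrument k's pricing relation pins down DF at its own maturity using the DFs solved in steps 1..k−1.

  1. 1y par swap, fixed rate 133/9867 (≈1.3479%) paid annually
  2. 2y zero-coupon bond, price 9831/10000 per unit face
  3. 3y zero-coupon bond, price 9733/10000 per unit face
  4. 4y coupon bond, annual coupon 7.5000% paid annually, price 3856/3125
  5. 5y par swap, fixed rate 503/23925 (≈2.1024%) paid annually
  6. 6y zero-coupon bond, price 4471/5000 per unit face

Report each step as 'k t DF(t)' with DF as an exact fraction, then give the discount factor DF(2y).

step 1 [1y] swap r/1=133/9867: DF=(1 − 133/9867·(0))/(1+133/9867) = 9867/10000 ≈ 0.986700
step 2 [2y] zero: DF = P = 9831/10000 ≈ 0.983100
step 3 [3y] zero: DF = P = 9733/10000 ≈ 0.973300
step 4 [4y] bond c/1=3/40: DF=(3856/3125 − 3/40·(0.986700+0.983100+0.973300))/(1+3/40) = 377/400 ≈ 0.942500
step 5 [5y] swap r/1=503/23925: DF=(1 − 503/23925·(0.986700+0.983100+0.973300+0.942500))/(1+503/23925) = 4497/5000 ≈ 0.899400
step 6 [6y] zero: DF = P = 4471/5000 ≈ 0.894200

1 1 9867/10000
2 2 9831/10000
3 3 9733/10000
4 4 377/400
5 5 4497/5000
6 6 4471/5000
DF(2y) = 9831/10000 ≈ 0.983100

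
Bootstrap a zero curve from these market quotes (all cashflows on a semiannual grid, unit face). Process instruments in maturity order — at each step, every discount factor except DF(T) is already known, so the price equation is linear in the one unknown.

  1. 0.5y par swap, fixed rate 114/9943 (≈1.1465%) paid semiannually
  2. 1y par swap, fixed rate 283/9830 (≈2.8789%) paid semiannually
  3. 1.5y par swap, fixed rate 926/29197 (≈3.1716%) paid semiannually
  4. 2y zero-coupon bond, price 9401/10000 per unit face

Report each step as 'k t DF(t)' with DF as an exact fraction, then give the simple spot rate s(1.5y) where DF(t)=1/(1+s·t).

step 1 [0.5y] swap r/2=57/9943: DF=(1 − 57/9943·(0))/(1+57/9943) = 9943/10000 ≈ 0.994300
step 2 [1y] swap r/2=283/19660: DF=(1 − 283/19660·(0.994300))/(1+283/19660) = 9717/10000 ≈ 0.971700
step 3 [1.5y] swap r/2=463/29197: DF=(1 − 463/29197·(0.994300+0.971700))/(1+463/29197) = 9537/10000 ≈ 0.953700
step 4 [2y] zero: DF = P = 9401/10000 ≈ 0.940100

1 1/2 9943/10000
2 1 9717/10000
3 3/2 9537/10000
4 2 9401/10000
s(1.5y) = (1/(9537/10000) − 1)/(3/2) = 926/28611 ≈ 3.2365%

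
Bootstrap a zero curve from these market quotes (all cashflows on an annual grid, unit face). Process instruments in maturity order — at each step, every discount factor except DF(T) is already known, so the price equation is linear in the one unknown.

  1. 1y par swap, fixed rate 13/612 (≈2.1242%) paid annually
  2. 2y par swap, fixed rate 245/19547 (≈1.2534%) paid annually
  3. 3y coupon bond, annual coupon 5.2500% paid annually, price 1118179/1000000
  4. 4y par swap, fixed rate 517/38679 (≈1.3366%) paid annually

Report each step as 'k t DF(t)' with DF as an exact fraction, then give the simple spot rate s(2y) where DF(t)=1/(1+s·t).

step 1 [1y] swap r/1=13/612: DF=(1 − 13/612·(0))/(1+13/612) = 612/625 ≈ 0.979200
step 2 [2y] swap r/1=245/19547: DF=(1 − 245/19547·(0.979200))/(1+245/19547) = 1951/2000 ≈ 0.975500
step 3 [3y] bond c/1=21/400: DF=(1118179/1000000 − 21/400·(0.979200+0.975500))/(1+21/400) = 9649/10000 ≈ 0.964900
step 4 [4y] swap r/1=517/38679: DF=(1 − 517/38679·(0.979200+0.975500+0.964900))/(1+517/38679) = 9483/10000 ≈ 0.948300

1 1 612/625
2 2 1951/2000
3 3 9649/10000
4 4 9483/10000
s(2y) = (1/(1951/2000) − 1)/(2) = 49/3902 ≈ 1.2558%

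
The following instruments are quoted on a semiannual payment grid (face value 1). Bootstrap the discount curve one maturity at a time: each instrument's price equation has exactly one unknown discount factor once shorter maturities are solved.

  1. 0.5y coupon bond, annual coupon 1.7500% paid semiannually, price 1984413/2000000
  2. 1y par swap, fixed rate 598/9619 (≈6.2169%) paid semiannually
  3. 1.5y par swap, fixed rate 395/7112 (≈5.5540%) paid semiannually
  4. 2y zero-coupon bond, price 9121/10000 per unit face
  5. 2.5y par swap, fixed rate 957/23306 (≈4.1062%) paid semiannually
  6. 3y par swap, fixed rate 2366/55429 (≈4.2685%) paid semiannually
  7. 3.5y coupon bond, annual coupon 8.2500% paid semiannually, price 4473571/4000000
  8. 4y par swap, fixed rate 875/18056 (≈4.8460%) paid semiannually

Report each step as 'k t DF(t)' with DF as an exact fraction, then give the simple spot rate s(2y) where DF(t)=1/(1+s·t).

1 1/2 2459/2500
2 1 4701/5000
3 3/2 921/1000
4 2 9121/10000
5 5/2 9043/10000
6 3 8817/10000
7 7/2 1709/2000
8 4 33/40
s(2y) = (1/(9121/10000) − 1)/(2) = 879/18242 ≈ 4.8186%

step 1 [0.5y] bond c/2=7/800: DF=(1984413/2000000 − 7/800·(0))/(1+7/800) = 2459/2500 ≈ 0.983600
step 2 [1y] swap r/2=299/9619: DF=(1 − 299/9619·(0.983600))/(1+299/9619) = 4701/5000 ≈ 0.940200
step 3 [1.5y] swap r/2=395/14224: DF=(1 − 395/14224·(0.983600+0.940200))/(1+395/14224) = 921/1000 ≈ 0.921000
step 4 [2y] zero: DF = P = 9121/10000 ≈ 0.912100
step 5 [2.5y] swap r/2=957/46612: DF=(1 − 957/46612·(0.983600+0.940200+0.921000+0.912100))/(1+957/46612) = 9043/10000 ≈ 0.904300
step 6 [3y] swap r/2=1183/55429: DF=(1 − 1183/55429·(0.983600+0.940200+0.921000+0.912100+0.904300))/(1+1183/55429) = 8817/10000 ≈ 0.881700
step 7 [3.5y] bond c/2=33/800: DF=(4473571/4000000 − 33/800·(0.983600+0.940200+0.921000+0.912100+0.904300+0.881700))/(1+33/800) = 1709/2000 ≈ 0.854500
step 8 [4y] swap r/2=875/36112: DF=(1 − 875/36112·(0.983600+0.940200+0.921000+0.912100+0.904300+0.881700+0.854500))/(1+875/36112) = 33/40 ≈ 0.825000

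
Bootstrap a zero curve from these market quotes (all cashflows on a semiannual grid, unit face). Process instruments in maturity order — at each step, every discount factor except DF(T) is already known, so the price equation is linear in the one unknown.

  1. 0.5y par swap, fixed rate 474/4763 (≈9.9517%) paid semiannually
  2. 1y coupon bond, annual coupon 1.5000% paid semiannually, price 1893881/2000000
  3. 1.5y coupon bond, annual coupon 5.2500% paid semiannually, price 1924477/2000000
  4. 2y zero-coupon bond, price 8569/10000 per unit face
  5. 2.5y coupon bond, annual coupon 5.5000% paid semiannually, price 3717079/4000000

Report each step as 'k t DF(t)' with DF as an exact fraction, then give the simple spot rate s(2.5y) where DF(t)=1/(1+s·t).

1 1/2 4763/5000
2 1 583/625
3 3/2 4447/5000
4 2 8569/10000
5 5/2 1009/1250
s(2.5y) = (1/(1009/1250) − 1)/(5/2) = 482/5045 ≈ 9.5540%

step 1 [0.5y] swap r/2=237/4763: DF=(1 − 237/4763·(0))/(1+237/4763) = 4763/5000 ≈ 0.952600
step 2 [1y] bond c/2=3/400: DF=(1893881/2000000 − 3/400·(0.952600))/(1+3/400) = 583/625 ≈ 0.932800
step 3 [1.5y] bond c/2=21/800: DF=(1924477/2000000 − 21/800·(0.952600+0.932800))/(1+21/800) = 4447/5000 ≈ 0.889400
step 4 [2y] zero: DF = P = 8569/10000 ≈ 0.856900
step 5 [2.5y] bond c/2=11/400: DF=(3717079/4000000 − 11/400·(0.952600+0.932800+0.889400+0.856900))/(1+11/400) = 1009/1250 ≈ 0.807200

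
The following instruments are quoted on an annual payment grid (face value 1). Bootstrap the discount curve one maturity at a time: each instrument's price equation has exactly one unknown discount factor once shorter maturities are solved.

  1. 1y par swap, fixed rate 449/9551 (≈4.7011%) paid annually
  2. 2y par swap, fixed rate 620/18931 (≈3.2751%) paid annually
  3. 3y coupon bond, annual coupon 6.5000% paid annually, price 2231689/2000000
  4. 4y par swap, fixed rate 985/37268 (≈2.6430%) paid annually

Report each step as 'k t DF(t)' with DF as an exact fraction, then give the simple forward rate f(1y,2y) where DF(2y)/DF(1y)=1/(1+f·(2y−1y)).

step 1 [1y] swap r/1=449/9551: DF=(1 − 449/9551·(0))/(1+449/9551) = 9551/10000 ≈ 0.955100
step 2 [2y] swap r/1=620/18931: DF=(1 − 620/18931·(0.955100))/(1+620/18931) = 469/500 ≈ 0.938000
step 3 [3y] bond c/1=13/200: DF=(2231689/2000000 − 13/200·(0.955100+0.938000))/(1+13/200) = 4661/5000 ≈ 0.932200
step 4 [4y] swap r/1=985/37268: DF=(1 − 985/37268·(0.955100+0.938000+0.932200))/(1+985/37268) = 1803/2000 ≈ 0.901500

1 1 9551/10000
2 2 469/500
3 3 4661/5000
4 4 1803/2000
f(1y,2y) = ((9551/10000)/(469/500) − 1)/(1) = 171/9380 ≈ 1.8230%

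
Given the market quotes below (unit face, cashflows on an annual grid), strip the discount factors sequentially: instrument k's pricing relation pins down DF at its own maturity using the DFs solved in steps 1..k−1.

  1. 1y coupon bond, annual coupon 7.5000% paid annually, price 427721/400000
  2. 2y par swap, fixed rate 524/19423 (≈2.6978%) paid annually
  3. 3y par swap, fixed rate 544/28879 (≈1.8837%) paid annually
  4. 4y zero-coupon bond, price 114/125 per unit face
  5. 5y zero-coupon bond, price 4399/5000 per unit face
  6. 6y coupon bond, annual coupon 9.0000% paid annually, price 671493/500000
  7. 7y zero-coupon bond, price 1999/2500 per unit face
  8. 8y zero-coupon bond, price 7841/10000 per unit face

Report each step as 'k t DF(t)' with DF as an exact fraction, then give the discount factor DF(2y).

1 1 9947/10000
2 2 2369/2500
3 3 591/625
4 4 114/125
5 5 4399/5000
6 6 8457/10000
7 7 1999/2500
8 8 7841/10000
DF(2y) = 2369/2500 ≈ 0.947600

step 1 [1y] bond c/1=3/40: DF=(427721/400000 − 3/40·(0))/(1+3/40) = 9947/10000 ≈ 0.994700
step 2 [2y] swap r/1=524/19423: DF=(1 − 524/19423·(0.994700))/(1+524/19423) = 2369/2500 ≈ 0.947600
step 3 [3y] swap r/1=544/28879: DF=(1 − 544/28879·(0.994700+0.947600))/(1+544/28879) = 591/625 ≈ 0.945600
step 4 [4y] zero: DF = P = 114/125 ≈ 0.912000
step 5 [5y] zero: DF = P = 4399/5000 ≈ 0.879800
step 6 [6y] bond c/1=9/100: DF=(671493/500000 − 9/100·(0.994700+0.947600+0.945600+0.912000+0.879800))/(1+9/100) = 8457/10000 ≈ 0.845700
step 7 [7y] zero: DF = P = 1999/2500 ≈ 0.799600
step 8 [8y] zero: DF = P = 7841/10000 ≈ 0.784100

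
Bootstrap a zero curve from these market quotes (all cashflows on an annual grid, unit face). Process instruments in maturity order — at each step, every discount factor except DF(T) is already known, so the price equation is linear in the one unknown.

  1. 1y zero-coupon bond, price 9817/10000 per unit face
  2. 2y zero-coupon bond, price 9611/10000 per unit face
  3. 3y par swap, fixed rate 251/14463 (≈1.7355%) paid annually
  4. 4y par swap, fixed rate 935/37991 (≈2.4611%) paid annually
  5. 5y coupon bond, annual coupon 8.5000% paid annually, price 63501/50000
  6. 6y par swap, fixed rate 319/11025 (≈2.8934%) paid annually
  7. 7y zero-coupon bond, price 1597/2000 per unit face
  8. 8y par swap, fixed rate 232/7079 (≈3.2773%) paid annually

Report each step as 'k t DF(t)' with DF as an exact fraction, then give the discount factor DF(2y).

step 1 [1y] zero: DF = P = 9817/10000 ≈ 0.981700
step 2 [2y] zero: DF = P = 9611/10000 ≈ 0.961100
step 3 [3y] swap r/1=251/14463: DF=(1 − 251/14463·(0.981700+0.961100))/(1+251/14463) = 4749/5000 ≈ 0.949800
step 4 [4y] swap r/1=935/37991: DF=(1 − 935/37991·(0.981700+0.961100+0.949800))/(1+935/37991) = 1813/2000 ≈ 0.906500
step 5 [5y] bond c/1=17/200: DF=(63501/50000 − 17/200·(0.981700+0.961100+0.949800+0.906500))/(1+17/200) = 8729/10000 ≈ 0.872900
step 6 [6y] swap r/1=319/11025: DF=(1 − 319/11025·(0.981700+0.961100+0.949800+0.906500+0.872900))/(1+319/11025) = 1681/2000 ≈ 0.840500
step 7 [7y] zero: DF = P = 1597/2000 ≈ 0.798500
step 8 [8y] swap r/1=232/7079: DF=(1 − 232/7079·(0.981700+0.961100+0.949800+0.906500+0.872900+0.840500+0.798500))/(1+232/7079) = 96/125 ≈ 0.768000

1 1 9817/10000
2 2 9611/10000
3 3 4749/5000
4 4 1813/2000
5 5 8729/10000
6 6 1681/2000
7 7 1597/2000
8 8 96/125
DF(2y) = 9611/10000 ≈ 0.961100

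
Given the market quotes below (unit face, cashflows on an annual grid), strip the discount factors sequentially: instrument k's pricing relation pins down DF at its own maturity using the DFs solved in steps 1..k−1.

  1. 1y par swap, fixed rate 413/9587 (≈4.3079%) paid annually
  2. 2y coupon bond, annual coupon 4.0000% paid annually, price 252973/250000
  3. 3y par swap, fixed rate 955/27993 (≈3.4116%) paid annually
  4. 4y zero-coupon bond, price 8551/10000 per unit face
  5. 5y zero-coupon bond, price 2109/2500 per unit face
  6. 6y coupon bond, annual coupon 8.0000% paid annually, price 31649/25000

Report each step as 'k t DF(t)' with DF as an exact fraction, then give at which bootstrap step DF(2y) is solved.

1 1 9587/10000
2 2 9361/10000
3 3 1809/2000
4 4 8551/10000
5 5 2109/2500
6 6 839/1000
DF(2y) is solved at step 2

step 1 [1y] swap r/1=413/9587: DF=(1 − 413/9587·(0))/(1+413/9587) = 9587/10000 ≈ 0.958700
step 2 [2y] bond c/1=1/25: DF=(252973/250000 − 1/25·(0.958700))/(1+1/25) = 9361/10000 ≈ 0.936100
step 3 [3y] swap r/1=955/27993: DF=(1 − 955/27993·(0.958700+0.936100))/(1+955/27993) = 1809/2000 ≈ 0.904500
step 4 [4y] zero: DF = P = 8551/10000 ≈ 0.855100
step 5 [5y] zero: DF = P = 2109/2500 ≈ 0.843600
step 6 [6y] bond c/1=2/25: DF=(31649/25000 − 2/25·(0.958700+0.936100+0.904500+0.855100+0.843600))/(1+2/25) = 839/1000 ≈ 0.839000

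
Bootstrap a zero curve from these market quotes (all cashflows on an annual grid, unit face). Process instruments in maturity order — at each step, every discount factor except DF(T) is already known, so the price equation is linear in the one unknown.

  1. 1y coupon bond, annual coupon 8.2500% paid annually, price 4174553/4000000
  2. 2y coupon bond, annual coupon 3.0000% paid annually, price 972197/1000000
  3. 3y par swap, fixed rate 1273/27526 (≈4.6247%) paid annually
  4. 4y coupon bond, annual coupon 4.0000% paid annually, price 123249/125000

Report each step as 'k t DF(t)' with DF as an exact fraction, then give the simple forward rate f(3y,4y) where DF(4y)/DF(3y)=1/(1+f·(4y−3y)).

step 1 [1y] bond c/1=33/400: DF=(4174553/4000000 − 33/400·(0))/(1+33/400) = 9641/10000 ≈ 0.964100
step 2 [2y] bond c/1=3/100: DF=(972197/1000000 − 3/100·(0.964100))/(1+3/100) = 4579/5000 ≈ 0.915800
step 3 [3y] swap r/1=1273/27526: DF=(1 − 1273/27526·(0.964100+0.915800))/(1+1273/27526) = 8727/10000 ≈ 0.872700
step 4 [4y] bond c/1=1/25: DF=(123249/125000 − 1/25·(0.964100+0.915800+0.872700))/(1+1/25) = 4211/5000 ≈ 0.842200

1 1 9641/10000
2 2 4579/5000
3 3 8727/10000
4 4 4211/5000
f(3y,4y) = ((8727/10000)/(4211/5000) − 1)/(1) = 305/8422 ≈ 3.6215%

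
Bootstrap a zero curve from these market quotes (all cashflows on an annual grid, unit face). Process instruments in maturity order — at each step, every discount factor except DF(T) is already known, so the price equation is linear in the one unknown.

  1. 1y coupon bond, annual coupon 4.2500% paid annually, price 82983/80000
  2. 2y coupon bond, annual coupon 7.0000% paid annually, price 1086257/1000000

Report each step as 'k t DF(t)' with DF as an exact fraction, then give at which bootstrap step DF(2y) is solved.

step 1 [1y] bond c/1=17/400: DF=(82983/80000 − 17/400·(0))/(1+17/400) = 199/200 ≈ 0.995000
step 2 [2y] bond c/1=7/100: DF=(1086257/1000000 − 7/100·(0.995000))/(1+7/100) = 9501/10000 ≈ 0.950100

1 1 199/200
2 2 9501/10000
DF(2y) is solved at step 2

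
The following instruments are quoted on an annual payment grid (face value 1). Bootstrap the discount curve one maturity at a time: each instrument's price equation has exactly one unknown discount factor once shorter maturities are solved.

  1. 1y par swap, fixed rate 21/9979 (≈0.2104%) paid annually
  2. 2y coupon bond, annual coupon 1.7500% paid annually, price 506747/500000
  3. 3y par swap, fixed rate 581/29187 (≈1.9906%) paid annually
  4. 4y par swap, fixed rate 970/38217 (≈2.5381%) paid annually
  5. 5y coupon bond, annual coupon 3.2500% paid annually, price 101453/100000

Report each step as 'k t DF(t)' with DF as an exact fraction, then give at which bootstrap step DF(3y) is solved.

1 1 9979/10000
2 2 9789/10000
3 3 9419/10000
4 4 903/1000
5 5 8623/10000
DF(3y) is solved at step 3

step 1 [1y] swap r/1=21/9979: DF=(1 − 21/9979·(0))/(1+21/9979) = 9979/10000 ≈ 0.997900
step 2 [2y] bond c/1=7/400: DF=(506747/500000 − 7/400·(0.997900))/(1+7/400) = 9789/10000 ≈ 0.978900
step 3 [3y] swap r/1=581/29187: DF=(1 − 581/29187·(0.997900+0.978900))/(1+581/29187) = 9419/10000 ≈ 0.941900
step 4 [4y] swap r/1=970/38217: DF=(1 − 970/38217·(0.997900+0.978900+0.941900))/(1+970/38217) = 903/1000 ≈ 0.903000
step 5 [5y] bond c/1=13/400: DF=(101453/100000 − 13/400·(0.997900+0.978900+0.941900+0.903000))/(1+13/400) = 8623/10000 ≈ 0.862300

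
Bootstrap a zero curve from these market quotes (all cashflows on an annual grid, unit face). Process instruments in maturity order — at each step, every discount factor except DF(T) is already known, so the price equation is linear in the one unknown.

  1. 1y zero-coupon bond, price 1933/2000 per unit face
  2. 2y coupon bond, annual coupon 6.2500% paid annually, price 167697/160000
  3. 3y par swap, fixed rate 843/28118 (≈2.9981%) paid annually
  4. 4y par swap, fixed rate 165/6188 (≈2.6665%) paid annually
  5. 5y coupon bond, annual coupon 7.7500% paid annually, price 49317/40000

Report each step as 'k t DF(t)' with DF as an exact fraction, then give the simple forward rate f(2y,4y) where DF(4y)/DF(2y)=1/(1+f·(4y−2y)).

1 1 1933/2000
2 2 581/625
3 3 9157/10000
4 4 901/1000
5 5 2193/2500
f(2y,4y) = ((581/625)/(901/1000) − 1)/(2) = 143/9010 ≈ 1.5871%

step 1 [1y] zero: DF = P = 1933/2000 ≈ 0.966500
step 2 [2y] bond c/1=1/16: DF=(167697/160000 − 1/16·(0.966500))/(1+1/16) = 581/625 ≈ 0.929600
step 3 [3y] swap r/1=843/28118: DF=(1 − 843/28118·(0.966500+0.929600))/(1+843/28118) = 9157/10000 ≈ 0.915700
step 4 [4y] swap r/1=165/6188: DF=(1 − 165/6188·(0.966500+0.929600+0.915700))/(1+165/6188) = 901/1000 ≈ 0.901000
step 5 [5y] bond c/1=31/400: DF=(49317/40000 − 31/400·(0.966500+0.929600+0.915700+0.901000))/(1+31/400) = 2193/2500 ≈ 0.877200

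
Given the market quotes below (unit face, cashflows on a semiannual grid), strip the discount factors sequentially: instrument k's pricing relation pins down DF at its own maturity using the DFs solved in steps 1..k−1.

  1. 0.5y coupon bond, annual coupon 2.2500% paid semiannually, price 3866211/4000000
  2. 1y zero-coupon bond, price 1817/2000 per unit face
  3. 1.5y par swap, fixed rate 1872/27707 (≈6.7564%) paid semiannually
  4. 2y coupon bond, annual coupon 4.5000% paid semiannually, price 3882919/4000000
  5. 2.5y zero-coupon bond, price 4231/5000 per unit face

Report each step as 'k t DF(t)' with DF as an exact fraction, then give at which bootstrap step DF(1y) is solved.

1 1/2 4779/5000
2 1 1817/2000
3 3/2 1133/1250
4 2 2221/2500
5 5/2 4231/5000
DF(1y) is solved at step 2

step 1 [0.5y] bond c/2=9/800: DF=(3866211/4000000 − 9/800·(0))/(1+9/800) = 4779/5000 ≈ 0.955800
step 2 [1y] zero: DF = P = 1817/2000 ≈ 0.908500
step 3 [1.5y] swap r/2=936/27707: DF=(1 − 936/27707·(0.955800+0.908500))/(1+936/27707) = 1133/1250 ≈ 0.906400
step 4 [2y] bond c/2=9/400: DF=(3882919/4000000 − 9/400·(0.955800+0.908500+0.906400))/(1+9/400) = 2221/2500 ≈ 0.888400
step 5 [2.5y] zero: DF = P = 4231/5000 ≈ 0.846200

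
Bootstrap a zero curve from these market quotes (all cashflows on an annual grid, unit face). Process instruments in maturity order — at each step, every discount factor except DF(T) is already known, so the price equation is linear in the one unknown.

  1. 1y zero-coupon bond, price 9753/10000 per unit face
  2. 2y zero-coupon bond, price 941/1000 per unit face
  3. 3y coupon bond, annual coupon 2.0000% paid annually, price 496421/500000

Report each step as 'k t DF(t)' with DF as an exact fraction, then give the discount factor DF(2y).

step 1 [1y] zero: DF = P = 9753/10000 ≈ 0.975300
step 2 [2y] zero: DF = P = 941/1000 ≈ 0.941000
step 3 [3y] bond c/1=1/50: DF=(496421/500000 − 1/50·(0.975300+0.941000))/(1+1/50) = 4679/5000 ≈ 0.935800

1 1 9753/10000
2 2 941/1000
3 3 4679/5000
DF(2y) = 941/1000 ≈ 0.941000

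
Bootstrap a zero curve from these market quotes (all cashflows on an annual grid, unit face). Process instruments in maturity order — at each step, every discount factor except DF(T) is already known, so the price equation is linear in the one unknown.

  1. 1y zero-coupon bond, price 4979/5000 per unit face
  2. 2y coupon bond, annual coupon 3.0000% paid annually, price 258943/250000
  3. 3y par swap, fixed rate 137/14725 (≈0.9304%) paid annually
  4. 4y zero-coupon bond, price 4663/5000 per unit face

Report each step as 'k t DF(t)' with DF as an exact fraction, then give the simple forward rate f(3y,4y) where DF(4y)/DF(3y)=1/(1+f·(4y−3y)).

1 1 4979/5000
2 2 4883/5000
3 3 4863/5000
4 4 4663/5000
f(3y,4y) = ((4863/5000)/(4663/5000) − 1)/(1) = 200/4663 ≈ 4.2891%

step 1 [1y] zero: DF = P = 4979/5000 ≈ 0.995800
step 2 [2y] bond c/1=3/100: DF=(258943/250000 − 3/100·(0.995800))/(1+3/100) = 4883/5000 ≈ 0.976600
step 3 [3y] swap r/1=137/14725: DF=(1 − 137/14725·(0.995800+0.976600))/(1+137/14725) = 4863/5000 ≈ 0.972600
step 4 [4y] zero: DF = P = 4663/5000 ≈ 0.932600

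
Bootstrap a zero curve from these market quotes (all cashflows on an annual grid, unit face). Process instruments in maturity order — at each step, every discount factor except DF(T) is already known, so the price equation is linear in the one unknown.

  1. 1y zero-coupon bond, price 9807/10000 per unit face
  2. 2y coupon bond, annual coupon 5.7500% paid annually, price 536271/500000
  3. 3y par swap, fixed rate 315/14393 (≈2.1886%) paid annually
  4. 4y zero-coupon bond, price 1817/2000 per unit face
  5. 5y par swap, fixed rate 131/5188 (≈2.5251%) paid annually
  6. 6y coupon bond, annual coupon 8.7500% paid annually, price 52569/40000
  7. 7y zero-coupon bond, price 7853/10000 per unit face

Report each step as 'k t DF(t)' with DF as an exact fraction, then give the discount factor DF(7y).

1 1 9807/10000
2 2 9609/10000
3 3 937/1000
4 4 1817/2000
5 5 8821/10000
6 6 1041/1250
7 7 7853/10000
DF(7y) = 7853/10000 ≈ 0.785300

step 1 [1y] zero: DF = P = 9807/10000 ≈ 0.980700
step 2 [2y] bond c/1=23/400: DF=(536271/500000 − 23/400·(0.980700))/(1+23/400) = 9609/10000 ≈ 0.960900
step 3 [3y] swap r/1=315/14393: DF=(1 − 315/14393·(0.980700+0.960900))/(1+315/14393) = 937/1000 ≈ 0.937000
step 4 [4y] zero: DF = P = 1817/2000 ≈ 0.908500
step 5 [5y] swap r/1=131/5188: DF=(1 − 131/5188·(0.980700+0.960900+0.937000+0.908500))/(1+131/5188) = 8821/10000 ≈ 0.882100
step 6 [6y] bond c/1=7/80: DF=(52569/40000 − 7/80·(0.980700+0.960900+0.937000+0.908500+0.882100))/(1+7/80) = 1041/1250 ≈ 0.832800
step 7 [7y] zero: DF = P = 7853/10000 ≈ 0.785300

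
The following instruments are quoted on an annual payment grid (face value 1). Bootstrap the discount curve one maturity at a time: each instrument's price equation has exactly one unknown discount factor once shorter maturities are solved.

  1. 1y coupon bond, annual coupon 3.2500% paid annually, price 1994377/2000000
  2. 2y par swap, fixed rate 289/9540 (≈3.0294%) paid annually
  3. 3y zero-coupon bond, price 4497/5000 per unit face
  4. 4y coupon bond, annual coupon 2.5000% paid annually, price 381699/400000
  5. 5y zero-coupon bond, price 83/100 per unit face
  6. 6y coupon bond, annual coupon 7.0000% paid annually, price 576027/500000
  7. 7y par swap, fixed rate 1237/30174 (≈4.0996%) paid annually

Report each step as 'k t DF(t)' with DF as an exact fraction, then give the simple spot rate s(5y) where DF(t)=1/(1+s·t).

step 1 [1y] bond c/1=13/400: DF=(1994377/2000000 − 13/400·(0))/(1+13/400) = 4829/5000 ≈ 0.965800
step 2 [2y] swap r/1=289/9540: DF=(1 − 289/9540·(0.965800))/(1+289/9540) = 4711/5000 ≈ 0.942200
step 3 [3y] zero: DF = P = 4497/5000 ≈ 0.899400
step 4 [4y] bond c/1=1/40: DF=(381699/400000 − 1/40·(0.965800+0.942200+0.899400))/(1+1/40) = 69/80 ≈ 0.862500
step 5 [5y] zero: DF = P = 83/100 ≈ 0.830000
step 6 [6y] bond c/1=7/100: DF=(576027/500000 − 7/100·(0.965800+0.942200+0.899400+0.862500+0.830000))/(1+7/100) = 7823/10000 ≈ 0.782300
step 7 [7y] swap r/1=1237/30174: DF=(1 − 1237/30174·(0.965800+0.942200+0.899400+0.862500+0.830000+0.782300))/(1+1237/30174) = 3763/5000 ≈ 0.752600

1 1 4829/5000
2 2 4711/5000
3 3 4497/5000
4 4 69/80
5 5 83/100
6 6 7823/10000
7 7 3763/5000
s(5y) = (1/(83/100) − 1)/(5) = 17/415 ≈ 4.0964%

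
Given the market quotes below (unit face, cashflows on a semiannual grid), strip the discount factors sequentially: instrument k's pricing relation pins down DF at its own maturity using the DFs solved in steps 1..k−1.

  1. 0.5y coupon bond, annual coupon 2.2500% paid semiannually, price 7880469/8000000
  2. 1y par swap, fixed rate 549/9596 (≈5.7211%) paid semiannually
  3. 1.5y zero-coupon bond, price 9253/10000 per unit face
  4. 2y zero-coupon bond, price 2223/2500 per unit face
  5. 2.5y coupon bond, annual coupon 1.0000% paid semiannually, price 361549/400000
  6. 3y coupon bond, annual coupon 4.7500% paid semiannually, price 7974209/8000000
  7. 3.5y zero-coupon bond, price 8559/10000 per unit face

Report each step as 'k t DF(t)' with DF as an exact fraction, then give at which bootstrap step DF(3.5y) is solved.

step 1 [0.5y] bond c/2=9/800: DF=(7880469/8000000 − 9/800·(0))/(1+9/800) = 9741/10000 ≈ 0.974100
step 2 [1y] swap r/2=549/19192: DF=(1 − 549/19192·(0.974100))/(1+549/19192) = 9451/10000 ≈ 0.945100
step 3 [1.5y] zero: DF = P = 9253/10000 ≈ 0.925300
step 4 [2y] zero: DF = P = 2223/2500 ≈ 0.889200
step 5 [2.5y] bond c/2=1/200: DF=(361549/400000 − 1/200·(0.974100+0.945100+0.925300+0.889200))/(1+1/200) = 1101/1250 ≈ 0.880800
step 6 [3y] bond c/2=19/800: DF=(7974209/8000000 − 19/800·(0.974100+0.945100+0.925300+0.889200+0.880800))/(1+19/800) = 4333/5000 ≈ 0.866600
step 7 [3.5y] zero: DF = P = 8559/10000 ≈ 0.855900

1 1/2 9741/10000
2 1 9451/10000
3 3/2 9253/10000
4 2 2223/2500
5 5/2 1101/1250
6 3 4333/5000
7 7/2 8559/10000
DF(3.5y) is solved at step 7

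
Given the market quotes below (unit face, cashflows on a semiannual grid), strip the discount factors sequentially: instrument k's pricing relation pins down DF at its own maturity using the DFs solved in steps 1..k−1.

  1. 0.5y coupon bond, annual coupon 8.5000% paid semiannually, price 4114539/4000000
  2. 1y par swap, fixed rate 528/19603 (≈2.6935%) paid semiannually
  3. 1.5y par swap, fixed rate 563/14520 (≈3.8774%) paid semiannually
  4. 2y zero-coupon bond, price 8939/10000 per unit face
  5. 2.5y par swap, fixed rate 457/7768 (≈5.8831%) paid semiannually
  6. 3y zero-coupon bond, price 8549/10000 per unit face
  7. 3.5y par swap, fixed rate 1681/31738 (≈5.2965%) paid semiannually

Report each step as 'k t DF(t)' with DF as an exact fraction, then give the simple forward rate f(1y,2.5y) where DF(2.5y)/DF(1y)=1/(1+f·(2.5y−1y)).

step 1 [0.5y] bond c/2=17/400: DF=(4114539/4000000 − 17/400·(0))/(1+17/400) = 9867/10000 ≈ 0.986700
step 2 [1y] swap r/2=264/19603: DF=(1 − 264/19603·(0.986700))/(1+264/19603) = 1217/1250 ≈ 0.973600
step 3 [1.5y] swap r/2=563/29040: DF=(1 − 563/29040·(0.986700+0.973600))/(1+563/29040) = 9437/10000 ≈ 0.943700
step 4 [2y] zero: DF = P = 8939/10000 ≈ 0.893900
step 5 [2.5y] swap r/2=457/15536: DF=(1 − 457/15536·(0.986700+0.973600+0.943700+0.893900))/(1+457/15536) = 8629/10000 ≈ 0.862900
step 6 [3y] zero: DF = P = 8549/10000 ≈ 0.854900
step 7 [3.5y] swap r/2=1681/63476: DF=(1 − 1681/63476·(0.986700+0.973600+0.943700+0.893900+0.862900+0.854900))/(1+1681/63476) = 8319/10000 ≈ 0.831900

1 1/2 9867/10000
2 1 1217/1250
3 3/2 9437/10000
4 2 8939/10000
5 5/2 8629/10000
6 3 8549/10000
7 7/2 8319/10000
f(1y,2.5y) = ((1217/1250)/(8629/10000) − 1)/(3/2) = 738/8629 ≈ 8.5526%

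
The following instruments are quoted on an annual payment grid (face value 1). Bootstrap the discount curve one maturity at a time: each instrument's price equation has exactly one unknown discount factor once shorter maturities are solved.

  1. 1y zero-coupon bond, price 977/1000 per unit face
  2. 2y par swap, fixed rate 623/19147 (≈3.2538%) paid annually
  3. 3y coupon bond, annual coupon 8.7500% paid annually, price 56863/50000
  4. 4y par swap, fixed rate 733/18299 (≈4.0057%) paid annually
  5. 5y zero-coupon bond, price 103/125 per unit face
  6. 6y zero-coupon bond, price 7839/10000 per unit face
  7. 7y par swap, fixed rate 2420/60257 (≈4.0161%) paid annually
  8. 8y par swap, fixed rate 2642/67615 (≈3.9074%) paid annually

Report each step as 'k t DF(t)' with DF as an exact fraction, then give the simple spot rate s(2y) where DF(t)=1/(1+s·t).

1 1 977/1000
2 2 9377/10000
3 3 8917/10000
4 4 4267/5000
5 5 103/125
6 6 7839/10000
7 7 379/500
8 8 3679/5000
s(2y) = (1/(9377/10000) − 1)/(2) = 623/18754 ≈ 3.3220%

step 1 [1y] zero: DF = P = 977/1000 ≈ 0.977000
step 2 [2y] swap r/1=623/19147: DF=(1 − 623/19147·(0.977000))/(1+623/19147) = 9377/10000 ≈ 0.937700
step 3 [3y] bond c/1=7/80: DF=(56863/50000 − 7/80·(0.977000+0.937700))/(1+7/80) = 8917/10000 ≈ 0.891700
step 4 [4y] swap r/1=733/18299: DF=(1 − 733/18299·(0.977000+0.937700+0.891700))/(1+733/18299) = 4267/5000 ≈ 0.853400
step 5 [5y] zero: DF = P = 103/125 ≈ 0.824000
step 6 [6y] zero: DF = P = 7839/10000 ≈ 0.783900
step 7 [7y] swap r/1=2420/60257: DF=(1 − 2420/60257·(0.977000+0.937700+0.891700+0.853400+0.824000+0.783900))/(1+2420/60257) = 379/500 ≈ 0.758000
step 8 [8y] swap r/1=2642/67615: DF=(1 − 2642/67615·(0.977000+0.937700+0.891700+0.853400+0.824000+0.783900+0.758000))/(1+2642/67615) = 3679/5000 ≈ 0.735800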